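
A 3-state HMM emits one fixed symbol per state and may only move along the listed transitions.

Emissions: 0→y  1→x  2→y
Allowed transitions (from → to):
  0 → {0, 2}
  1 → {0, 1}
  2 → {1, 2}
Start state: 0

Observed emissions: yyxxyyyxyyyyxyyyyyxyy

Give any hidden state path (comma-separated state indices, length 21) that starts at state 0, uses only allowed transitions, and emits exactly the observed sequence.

  pos 0: y in {0,2}, choose 0; start
  pos 1: y in {0,2}, choose 2; 0->2 ok
  pos 2: x in {1}, choose 1; 2->1 ok
  pos 3: x in {1}, choose 1; 1->1 ok
  pos 4: y in {0,2}, choose 0; 1->0 ok
  pos 5: y in {0,2}, choose 0; 0->0 ok
  pos 6: y in {0,2}, choose 2; 0->2 ok
  pos 7: x in {1}, choose 1; 2->1 ok
  pos 8: y in {0,2}, choose 0; 1->0 ok
  pos 9: y in {0,2}, choose 0; 0->0 ok
  pos 10: y in {0,2}, choose 0; 0->0 ok
  pos 11: y in {0,2}, choose 2; 0->2 ok
  pos 12: x in {1}, choose 1; 2->1 ok
  pos 13: y in {0,2}, choose 0; 1->0 ok
  pos 14: y in {0,2}, choose 2; 0->2 ok
  pos 15: y in {0,2}, choose 2; 2->2 ok
  pos 16: y in {0,2}, choose 2; 2->2 ok
  pos 17: y in {0,2}, choose 2; 2->2 ok
  pos 18: x in {1}, choose 1; 2->1 ok
  pos 19: y in {0,2}, choose 0; 1->0 ok
  pos 20: y in {0,2}, choose 0; 0->0 ok

0,2,1,1,0,0,2,1,0,0,0,2,1,0,2,2,2,2,1,0,0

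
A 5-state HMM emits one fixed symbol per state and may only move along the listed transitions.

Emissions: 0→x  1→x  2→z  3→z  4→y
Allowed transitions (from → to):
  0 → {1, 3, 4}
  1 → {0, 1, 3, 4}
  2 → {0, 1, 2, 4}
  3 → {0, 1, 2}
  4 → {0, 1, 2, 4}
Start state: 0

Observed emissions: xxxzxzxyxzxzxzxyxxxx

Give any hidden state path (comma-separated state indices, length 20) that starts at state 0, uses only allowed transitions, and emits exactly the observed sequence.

0,1,0,3,0,3,0,4,0,3,0,3,0,3,1,4,0,1,0,1

  [0] x  {0,1}  => 0  start
  [1] x  {0,1}  => 1  0->1 ok
  [2] x  {0,1}  => 0  1->0 ok
  [3] z  {2,3}  => 3  0->3 ok
  [4] x  {0,1}  => 0  3->0 ok
  [5] z  {2,3}  => 3  0->3 ok
  [6] x  {0,1}  => 0  3->0 ok
  [7] y  {4}  => 4  0->4 ok
  [8] x  {0,1}  => 0  4->0 ok
  [9] z  {2,3}  => 3  0->3 ok
  [10] x  {0,1}  => 0  3->0 ok
  [11] z  {2,3}  => 3  0->3 ok
  [12] x  {0,1}  => 0  3->0 ok
  [13] z  {2,3}  => 3  0->3 ok
  [14] x  {0,1}  => 1  3->1 ok
  [15] y  {4}  => 4  1->4 ok
  [16] x  {0,1}  => 0  4->0 ok
  [17] x  {0,1}  => 1  0->1 ok
  [18] x  {0,1}  => 0  1->0 ok
  [19] x  {0,1}  => 1  0->1 ok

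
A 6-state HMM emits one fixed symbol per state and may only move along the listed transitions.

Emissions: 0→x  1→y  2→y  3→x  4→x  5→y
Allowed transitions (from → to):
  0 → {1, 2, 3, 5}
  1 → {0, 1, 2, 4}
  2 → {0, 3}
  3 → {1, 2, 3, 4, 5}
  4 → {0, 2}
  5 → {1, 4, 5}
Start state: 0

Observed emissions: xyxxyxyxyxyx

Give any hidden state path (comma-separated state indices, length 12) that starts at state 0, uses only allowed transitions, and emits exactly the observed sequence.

0,1,4,0,2,0,2,3,1,0,5,4

  pos 0: x in {0,3,4}, choose 0; start
  pos 1: y in {1,2,5}, choose 1; 0->1 ok
  pos 2: x in {0,3,4}, choose 4; 1->4 ok
  pos 3: x in {0,3,4}, choose 0; 4->0 ok
  pos 4: y in {1,2,5}, choose 2; 0->2 ok
  pos 5: x in {0,3,4}, choose 0; 2->0 ok
  pos 6: y in {1,2,5}, choose 2; 0->2 ok
  pos 7: x in {0,3,4}, choose 3; 2->3 ok
  pos 8: y in {1,2,5}, choose 1; 3->1 ok
  pos 9: x in {0,3,4}, choose 0; 1->0 ok
  pos 10: y in {1,2,5}, choose 5; 0->5 ok
  pos 11: x in {0,3,4}, choose 4; 5->4 ok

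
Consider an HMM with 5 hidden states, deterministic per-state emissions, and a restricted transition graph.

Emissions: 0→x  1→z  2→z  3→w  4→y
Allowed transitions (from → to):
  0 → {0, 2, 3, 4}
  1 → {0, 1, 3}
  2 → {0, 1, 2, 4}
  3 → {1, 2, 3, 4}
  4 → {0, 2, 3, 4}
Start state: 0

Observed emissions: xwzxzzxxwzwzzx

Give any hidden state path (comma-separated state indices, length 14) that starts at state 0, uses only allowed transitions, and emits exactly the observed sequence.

  0: obs=x cand={0} pick 0 [start]
  1: obs=w cand={3} pick 3 [0->3 ok]
  2: obs=z cand={1,2} pick 1 [3->1 ok]
  3: obs=x cand={0} pick 0 [1->0 ok]
  4: obs=z cand={1,2} pick 2 [0->2 ok]
  5: obs=z cand={1,2} pick 2 [2->2 ok]
  6: obs=x cand={0} pick 0 [2->0 ok]
  7: obs=x cand={0} pick 0 [0->0 ok]
  8: obs=w cand={3} pick 3 [0->3 ok]
  9: obs=z cand={1,2} pick 1 [3->1 ok]
  10: obs=w cand={3} pick 3 [1->3 ok]
  11: obs=z cand={1,2} pick 2 [3->2 ok]
  12: obs=z cand={1,2} pick 1 [2->1 ok]
  13: obs=x cand={0} pick 0 [1->0 ok]

0,3,1,0,2,2,0,0,3,1,3,2,1,0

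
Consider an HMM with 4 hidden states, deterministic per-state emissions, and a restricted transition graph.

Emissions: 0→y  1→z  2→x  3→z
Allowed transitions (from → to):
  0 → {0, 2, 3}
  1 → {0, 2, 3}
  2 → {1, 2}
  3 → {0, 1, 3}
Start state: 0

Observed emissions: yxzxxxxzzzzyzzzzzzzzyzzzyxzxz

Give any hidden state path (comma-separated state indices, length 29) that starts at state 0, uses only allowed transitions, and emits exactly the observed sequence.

0,2,1,2,2,2,2,1,3,3,1,0,3,3,3,3,3,1,3,3,0,3,3,3,0,2,1,2,1

  t0 'y' -> {0}, take 0 (start)
  t1 'x' -> {2}, take 2 (0->2 ok)
  t2 'z' -> {1,3}, take 1 (2->1 ok)
  t3 'x' -> {2}, take 2 (1->2 ok)
  t4 'x' -> {2}, take 2 (2->2 ok)
  t5 'x' -> {2}, take 2 (2->2 ok)
  t6 'x' -> {2}, take 2 (2->2 ok)
  t7 'z' -> {1,3}, take 1 (2->1 ok)
  t8 'z' -> {1,3}, take 3 (1->3 ok)
  t9 'z' -> {1,3}, take 3 (3->3 ok)
  t10 'z' -> {1,3}, take 1 (3->1 ok)
  t11 'y' -> {0}, take 0 (1->0 ok)
  t12 'z' -> {1,3}, take 3 (0->3 ok)
  t13 'z' -> {1,3}, take 3 (3->3 ok)
  t14 'z' -> {1,3}, take 3 (3->3 ok)
  t15 'z' -> {1,3}, take 3 (3->3 ok)
  t16 'z' -> {1,3}, take 3 (3->3 ok)
  t17 'z' -> {1,3}, take 1 (3->1 ok)
  t18 'z' -> {1,3}, take 3 (1->3 ok)
  t19 'z' -> {1,3}, take 3 (3->3 ok)
  t20 'y' -> {0}, take 0 (3->0 ok)
  t21 'z' -> {1,3}, take 3 (0->3 ok)
  t22 'z' -> {1,3}, take 3 (3->3 ok)
  t23 'z' -> {1,3}, take 3 (3->3 ok)
  t24 'y' -> {0}, take 0 (3->0 ok)
  t25 'x' -> {2}, take 2 (0->2 ok)
  t26 'z' -> {1,3}, take 1 (2->1 ok)
  t27 'x' -> {2}, take 2 (1->2 ok)
  t28 'z' -> {1,3}, take 1 (2->1 ok)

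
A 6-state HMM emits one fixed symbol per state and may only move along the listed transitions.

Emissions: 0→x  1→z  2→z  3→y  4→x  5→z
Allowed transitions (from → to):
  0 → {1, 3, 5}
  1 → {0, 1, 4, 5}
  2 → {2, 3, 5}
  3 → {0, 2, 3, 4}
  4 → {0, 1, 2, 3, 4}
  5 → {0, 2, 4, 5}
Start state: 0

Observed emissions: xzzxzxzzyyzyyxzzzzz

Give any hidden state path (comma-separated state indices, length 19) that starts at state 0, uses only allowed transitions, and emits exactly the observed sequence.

  t0 'x' -> {0,4}, take 0 (start)
  t1 'z' -> {1,2,5}, take 1 (0->1 ok)
  t2 'z' -> {1,2,5}, take 5 (1->5 ok)
  t3 'x' -> {0,4}, take 0 (5->0 ok)
  t4 'z' -> {1,2,5}, take 1 (0->1 ok)
  t5 'x' -> {0,4}, take 0 (1->0 ok)
  t6 'z' -> {1,2,5}, take 5 (0->5 ok)
  t7 'z' -> {1,2,5}, take 2 (5->2 ok)
  t8 'y' -> {3}, take 3 (2->3 ok)
  t9 'y' -> {3}, take 3 (3->3 ok)
  t10 'z' -> {1,2,5}, take 2 (3->2 ok)
  t11 'y' -> {3}, take 3 (2->3 ok)
  t12 'y' -> {3}, take 3 (3->3 ok)
  t13 'x' -> {0,4}, take 4 (3->4 ok)
  t14 'z' -> {1,2,5}, take 2 (4->2 ok)
  t15 'z' -> {1,2,5}, take 2 (2->2 ok)
  t16 'z' -> {1,2,5}, take 5 (2->5 ok)
  t17 'z' -> {1,2,5}, take 2 (5->2 ok)
  t18 'z' -> {1,2,5}, take 2 (2->2 ok)

0,1,5,0,1,0,5,2,3,3,2,3,3,4,2,2,5,2,2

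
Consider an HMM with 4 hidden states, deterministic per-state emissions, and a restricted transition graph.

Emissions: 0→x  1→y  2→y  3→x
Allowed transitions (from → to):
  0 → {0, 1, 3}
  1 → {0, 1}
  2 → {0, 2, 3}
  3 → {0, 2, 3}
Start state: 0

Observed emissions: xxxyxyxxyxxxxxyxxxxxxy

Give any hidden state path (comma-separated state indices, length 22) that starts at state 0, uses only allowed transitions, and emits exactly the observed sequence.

0,0,0,1,0,1,0,0,1,0,3,3,0,3,2,3,0,0,3,3,0,1

  0: obs=x cand={0,3} pick 0 [start]
  1: obs=x cand={0,3} pick 0 [0->0 ok]
  2: obs=x cand={0,3} pick 0 [0->0 ok]
  3: obs=y cand={1,2} pick 1 [0->1 ok]
  4: obs=x cand={0,3} pick 0 [1->0 ok]
  5: obs=y cand={1,2} pick 1 [0->1 ok]
  6: obs=x cand={0,3} pick 0 [1->0 ok]
  7: obs=x cand={0,3} pick 0 [0->0 ok]
  8: obs=y cand={1,2} pick 1 [0->1 ok]
  9: obs=x cand={0,3} pick 0 [1->0 ok]
  10: obs=x cand={0,3} pick 3 [0->3 ok]
  11: obs=x cand={0,3} pick 3 [3->3 ok]
  12: obs=x cand={0,3} pick 0 [3->0 ok]
  13: obs=x cand={0,3} pick 3 [0->3 ok]
  14: obs=y cand={1,2} pick 2 [3->2 ok]
  15: obs=x cand={0,3} pick 3 [2->3 ok]
  16: obs=x cand={0,3} pick 0 [3->0 ok]
  17: obs=x cand={0,3} pick 0 [0->0 ok]
  18: obs=x cand={0,3} pick 3 [0->3 ok]
  19: obs=x cand={0,3} pick 3 [3->3 ok]
  20: obs=x cand={0,3} pick 0 [3->0 ok]
  21: obs=y cand={1,2} pick 1 [0->1 ok]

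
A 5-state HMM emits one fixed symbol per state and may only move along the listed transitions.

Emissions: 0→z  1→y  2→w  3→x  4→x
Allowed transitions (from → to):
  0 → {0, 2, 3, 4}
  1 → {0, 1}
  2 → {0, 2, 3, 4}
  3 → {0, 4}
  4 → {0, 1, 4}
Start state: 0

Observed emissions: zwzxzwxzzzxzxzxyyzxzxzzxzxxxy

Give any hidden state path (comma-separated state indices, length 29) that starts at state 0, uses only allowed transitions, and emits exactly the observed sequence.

  0: obs=z cand={0} pick 0 [start]
  1: obs=w cand={2} pick 2 [0->2 ok]
  2: obs=z cand={0} pick 0 [2->0 ok]
  3: obs=x cand={3,4} pick 3 [0->3 ok]
  4: obs=z cand={0} pick 0 [3->0 ok]
  5: obs=w cand={2} pick 2 [0->2 ok]
  6: obs=x cand={3,4} pick 3 [2->3 ok]
  7: obs=z cand={0} pick 0 [3->0 ok]
  8: obs=z cand={0} pick 0 [0->0 ok]
  9: obs=z cand={0} pick 0 [0->0 ok]
  10: obs=x cand={3,4} pick 3 [0->3 ok]
  11: obs=z cand={0} pick 0 [3->0 ok]
  12: obs=x cand={3,4} pick 4 [0->4 ok]
  13: obs=z cand={0} pick 0 [4->0 ok]
  14: obs=x cand={3,4} pick 4 [0->4 ok]
  15: obs=y cand={1} pick 1 [4->1 ok]
  16: obs=y cand={1} pick 1 [1->1 ok]
  17: obs=z cand={0} pick 0 [1->0 ok]
  18: obs=x cand={3,4} pick 4 [0->4 ok]
  19: obs=z cand={0} pick 0 [4->0 ok]
  20: obs=x cand={3,4} pick 3 [0->3 ok]
  21: obs=z cand={0} pick 0 [3->0 ok]
  22: obs=z cand={0} pick 0 [0->0 ok]
  23: obs=x cand={3,4} pick 3 [0->3 ok]
  24: obs=z cand={0} pick 0 [3->0 ok]
  25: obs=x cand={3,4} pick 3 [0->3 ok]
  26: obs=x cand={3,4} pick 4 [3->4 ok]
  27: obs=x cand={3,4} pick 4 [4->4 ok]
  28: obs=y cand={1} pick 1 [4->1 ok]

0,2,0,3,0,2,3,0,0,0,3,0,4,0,4,1,1,0,4,0,3,0,0,3,0,3,4,4,1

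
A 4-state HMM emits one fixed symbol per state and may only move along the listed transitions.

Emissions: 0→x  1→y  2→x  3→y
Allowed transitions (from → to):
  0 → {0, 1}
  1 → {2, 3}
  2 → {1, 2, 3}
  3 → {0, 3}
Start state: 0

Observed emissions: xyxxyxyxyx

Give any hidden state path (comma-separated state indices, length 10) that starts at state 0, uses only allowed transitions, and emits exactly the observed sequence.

0,1,2,2,1,2,1,2,3,0

  [0] x  {0,2}  => 0  start
  [1] y  {1,3}  => 1  0->1 ok
  [2] x  {0,2}  => 2  1->2 ok
  [3] x  {0,2}  => 2  2->2 ok
  [4] y  {1,3}  => 1  2->1 ok
  [5] x  {0,2}  => 2  1->2 ok
  [6] y  {1,3}  => 1  2->1 ok
  [7] x  {0,2}  => 2  1->2 ok
  [8] y  {1,3}  => 3  2->3 ok
  [9] x  {0,2}  => 0  3->0 ok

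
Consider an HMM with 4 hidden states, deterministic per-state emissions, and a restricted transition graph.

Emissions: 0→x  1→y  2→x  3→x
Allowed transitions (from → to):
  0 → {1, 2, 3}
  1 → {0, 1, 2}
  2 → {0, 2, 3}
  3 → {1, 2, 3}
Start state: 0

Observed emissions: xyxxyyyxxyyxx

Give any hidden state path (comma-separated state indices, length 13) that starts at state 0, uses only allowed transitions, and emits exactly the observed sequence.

  [0] x  {0,2,3}  => 0  start
  [1] y  {1}  => 1  0->1 ok
  [2] x  {0,2,3}  => 2  1->2 ok
  [3] x  {0,2,3}  => 0  2->0 ok
  [4] y  {1}  => 1  0->1 ok
  [5] y  {1}  => 1  1->1 ok
  [6] y  {1}  => 1  1->1 ok
  [7] x  {0,2,3}  => 2  1->2 ok
  [8] x  {0,2,3}  => 0  2->0 ok
  [9] y  {1}  => 1  0->1 ok
  [10] y  {1}  => 1  1->1 ok
  [11] x  {0,2,3}  => 0  1->0 ok
  [12] x  {0,2,3}  => 3  0->3 ok

0,1,2,0,1,1,1,2,0,1,1,0,3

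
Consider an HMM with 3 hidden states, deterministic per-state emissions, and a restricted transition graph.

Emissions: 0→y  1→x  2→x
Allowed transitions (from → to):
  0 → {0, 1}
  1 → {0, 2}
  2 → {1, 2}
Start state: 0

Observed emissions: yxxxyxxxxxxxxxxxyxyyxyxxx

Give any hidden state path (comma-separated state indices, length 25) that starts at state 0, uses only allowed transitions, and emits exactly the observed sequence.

0,1,2,1,0,1,2,1,2,1,2,2,1,2,2,1,0,1,0,0,1,0,1,2,1

  0: obs=y cand={0} pick 0 [start]
  1: obs=x cand={1,2} pick 1 [0->1 ok]
  2: obs=x cand={1,2} pick 2 [1->2 ok]
  3: obs=x cand={1,2} pick 1 [2->1 ok]
  4: obs=y cand={0} pick 0 [1->0 ok]
  5: obs=x cand={1,2} pick 1 [0->1 ok]
  6: obs=x cand={1,2} pick 2 [1->2 ok]
  7: obs=x cand={1,2} pick 1 [2->1 ok]
  8: obs=x cand={1,2} pick 2 [1->2 ok]
  9: obs=x cand={1,2} pick 1 [2->1 ok]
  10: obs=x cand={1,2} pick 2 [1->2 ok]
  11: obs=x cand={1,2} pick 2 [2->2 ok]
  12: obs=x cand={1,2} pick 1 [2->1 ok]
  13: obs=x cand={1,2} pick 2 [1->2 ok]
  14: obs=x cand={1,2} pick 2 [2->2 ok]
  15: obs=x cand={1,2} pick 1 [2->1 ok]
  16: obs=y cand={0} pick 0 [1->0 ok]
  17: obs=x cand={1,2} pick 1 [0->1 ok]
  18: obs=y cand={0} pick 0 [1->0 ok]
  19: obs=y cand={0} pick 0 [0->0 ok]
  20: obs=x cand={1,2} pick 1 [0->1 ok]
  21: obs=y cand={0} pick 0 [1->0 ok]
  22: obs=x cand={1,2} pick 1 [0->1 ok]
  23: obs=x cand={1,2} pick 2 [1->2 ok]
  24: obs=x cand={1,2} pick 1 [2->1 ok]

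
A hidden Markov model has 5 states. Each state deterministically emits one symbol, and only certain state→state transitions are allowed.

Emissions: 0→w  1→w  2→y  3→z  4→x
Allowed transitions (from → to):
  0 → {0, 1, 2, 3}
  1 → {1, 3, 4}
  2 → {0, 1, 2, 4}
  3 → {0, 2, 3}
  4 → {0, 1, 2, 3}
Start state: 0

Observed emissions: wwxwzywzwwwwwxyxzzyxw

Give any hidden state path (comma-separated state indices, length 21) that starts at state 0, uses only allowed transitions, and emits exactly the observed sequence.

0,1,4,0,3,2,0,3,0,0,0,0,1,4,2,4,3,3,2,4,0

  t0 'w' -> {0,1}, take 0 (start)
  t1 'w' -> {0,1}, take 1 (0->1 ok)
  t2 'x' -> {4}, take 4 (1->4 ok)
  t3 'w' -> {0,1}, take 0 (4->0 ok)
  t4 'z' -> {3}, take 3 (0->3 ok)
  t5 'y' -> {2}, take 2 (3->2 ok)
  t6 'w' -> {0,1}, take 0 (2->0 ok)
  t7 'z' -> {3}, take 3 (0->3 ok)
  t8 'w' -> {0,1}, take 0 (3->0 ok)
  t9 'w' -> {0,1}, take 0 (0->0 ok)
  t10 'w' -> {0,1}, take 0 (0->0 ok)
  t11 'w' -> {0,1}, take 0 (0->0 ok)
  t12 'w' -> {0,1}, take 1 (0->1 ok)
  t13 'x' -> {4}, take 4 (1->4 ok)
  t14 'y' -> {2}, take 2 (4->2 ok)
  t15 'x' -> {4}, take 4 (2->4 ok)
  t16 'z' -> {3}, take 3 (4->3 ok)
  t17 'z' -> {3}, take 3 (3->3 ok)
  t18 'y' -> {2}, take 2 (3->2 ok)
  t19 'x' -> {4}, take 4 (2->4 ok)
  t20 'w' -> {0,1}, take 0 (4->0 ok)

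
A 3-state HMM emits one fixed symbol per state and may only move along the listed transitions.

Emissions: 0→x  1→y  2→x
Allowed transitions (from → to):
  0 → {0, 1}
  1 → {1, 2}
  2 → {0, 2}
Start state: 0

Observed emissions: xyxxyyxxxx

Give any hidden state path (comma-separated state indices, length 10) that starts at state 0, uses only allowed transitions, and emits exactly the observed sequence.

  t0 'x' -> {0,2}, take 0 (start)
  t1 'y' -> {1}, take 1 (0->1 ok)
  t2 'x' -> {0,2}, take 2 (1->2 ok)
  t3 'x' -> {0,2}, take 0 (2->0 ok)
  t4 'y' -> {1}, take 1 (0->1 ok)
  t5 'y' -> {1}, take 1 (1->1 ok)
  t6 'x' -> {0,2}, take 2 (1->2 ok)
  t7 'x' -> {0,2}, take 2 (2->2 ok)
  t8 'x' -> {0,2}, take 2 (2->2 ok)
  t9 'x' -> {0,2}, take 2 (2->2 ok)

0,1,2,0,1,1,2,2,2,2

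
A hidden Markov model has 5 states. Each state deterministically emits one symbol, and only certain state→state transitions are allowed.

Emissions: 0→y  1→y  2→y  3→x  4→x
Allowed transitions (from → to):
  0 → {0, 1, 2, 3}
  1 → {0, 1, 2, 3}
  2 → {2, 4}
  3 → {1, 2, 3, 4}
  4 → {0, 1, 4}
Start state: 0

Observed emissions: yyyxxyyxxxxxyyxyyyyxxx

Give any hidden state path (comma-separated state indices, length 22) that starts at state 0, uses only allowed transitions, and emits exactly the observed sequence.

0,1,0,3,3,1,1,3,3,3,4,4,1,2,4,1,2,2,2,4,4,4

  [0] y  {0,1,2}  => 0  start
  [1] y  {0,1,2}  => 1  0->1 ok
  [2] y  {0,1,2}  => 0  1->0 ok
  [3] x  {3,4}  => 3  0->3 ok
  [4] x  {3,4}  => 3  3->3 ok
  [5] y  {0,1,2}  => 1  3->1 ok
  [6] y  {0,1,2}  => 1  1->1 ok
  [7] x  {3,4}  => 3  1->3 ok
  [8] x  {3,4}  => 3  3->3 ok
  [9] x  {3,4}  => 3  3->3 ok
  [10] x  {3,4}  => 4  3->4 ok
  [11] x  {3,4}  => 4  4->4 ok
  [12] y  {0,1,2}  => 1  4->1 ok
  [13] y  {0,1,2}  => 2  1->2 ok
  [14] x  {3,4}  => 4  2->4 ok
  [15] y  {0,1,2}  => 1  4->1 ok
  [16] y  {0,1,2}  => 2  1->2 ok
  [17] y  {0,1,2}  => 2  2->2 ok
  [18] y  {0,1,2}  => 2  2->2 ok
  [19] x  {3,4}  => 4  2->4 ok
  [20] x  {3,4}  => 4  4->4 ok
  [21] x  {3,4}  => 4  4->4 ok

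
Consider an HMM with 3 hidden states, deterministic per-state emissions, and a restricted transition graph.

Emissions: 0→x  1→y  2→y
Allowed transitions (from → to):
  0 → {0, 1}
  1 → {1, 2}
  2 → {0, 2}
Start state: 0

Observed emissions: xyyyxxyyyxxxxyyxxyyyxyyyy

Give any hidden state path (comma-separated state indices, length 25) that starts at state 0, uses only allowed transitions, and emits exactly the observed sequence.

0,1,1,2,0,0,1,1,2,0,0,0,0,1,2,0,0,1,1,2,0,1,2,2,2

  0: obs=x cand={0} pick 0 [start]
  1: obs=y cand={1,2} pick 1 [0->1 ok]
  2: obs=y cand={1,2} pick 1 [1->1 ok]
  3: obs=y cand={1,2} pick 2 [1->2 ok]
  4: obs=x cand={0} pick 0 [2->0 ok]
  5: obs=x cand={0} pick 0 [0->0 ok]
  6: obs=y cand={1,2} pick 1 [0->1 ok]
  7: obs=y cand={1,2} pick 1 [1->1 ok]
  8: obs=y cand={1,2} pick 2 [1->2 ok]
  9: obs=x cand={0} pick 0 [2->0 ok]
  10: obs=x cand={0} pick 0 [0->0 ok]
  11: obs=x cand={0} pick 0 [0->0 ok]
  12: obs=x cand={0} pick 0 [0->0 ok]
  13: obs=y cand={1,2} pick 1 [0->1 ok]
  14: obs=y cand={1,2} pick 2 [1->2 ok]
  15: obs=x cand={0} pick 0 [2->0 ok]
  16: obs=x cand={0} pick 0 [0->0 ok]
  17: obs=y cand={1,2} pick 1 [0->1 ok]
  18: obs=y cand={1,2} pick 1 [1->1 ok]
  19: obs=y cand={1,2} pick 2 [1->2 ok]
  20: obs=x cand={0} pick 0 [2->0 ok]
  21: obs=y cand={1,2} pick 1 [0->1 ok]
  22: obs=y cand={1,2} pick 2 [1->2 ok]
  23: obs=y cand={1,2} pick 2 [2->2 ok]
  24: obs=y cand={1,2} pick 2 [2->2 ok]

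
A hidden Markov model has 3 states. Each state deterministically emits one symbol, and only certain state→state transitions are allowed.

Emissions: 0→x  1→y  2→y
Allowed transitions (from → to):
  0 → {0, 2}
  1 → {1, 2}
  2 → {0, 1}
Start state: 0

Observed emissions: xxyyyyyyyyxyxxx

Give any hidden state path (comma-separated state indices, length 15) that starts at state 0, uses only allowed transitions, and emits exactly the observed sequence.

0,0,2,1,2,1,1,1,1,2,0,2,0,0,0

  t0 'x' -> {0}, take 0 (start)
  t1 'x' -> {0}, take 0 (0->0 ok)
  t2 'y' -> {1,2}, take 2 (0->2 ok)
  t3 'y' -> {1,2}, take 1 (2->1 ok)
  t4 'y' -> {1,2}, take 2 (1->2 ok)
  t5 'y' -> {1,2}, take 1 (2->1 ok)
  t6 'y' -> {1,2}, take 1 (1->1 ok)
  t7 'y' -> {1,2}, take 1 (1->1 ok)
  t8 'y' -> {1,2}, take 1 (1->1 ok)
  t9 'y' -> {1,2}, take 2 (1->2 ok)
  t10 'x' -> {0}, take 0 (2->0 ok)
  t11 'y' -> {1,2}, take 2 (0->2 ok)
  t12 'x' -> {0}, take 0 (2->0 ok)
  t13 'x' -> {0}, take 0 (0->0 ok)
  t14 'x' -> {0}, take 0 (0->0 ok)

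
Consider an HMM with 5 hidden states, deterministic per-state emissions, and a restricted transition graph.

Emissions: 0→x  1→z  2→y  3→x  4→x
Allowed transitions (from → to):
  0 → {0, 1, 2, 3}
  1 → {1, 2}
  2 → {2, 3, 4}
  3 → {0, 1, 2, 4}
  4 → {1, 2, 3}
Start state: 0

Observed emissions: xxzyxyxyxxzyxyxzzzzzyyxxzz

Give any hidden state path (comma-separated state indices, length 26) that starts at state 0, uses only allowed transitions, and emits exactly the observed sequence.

0,3,1,2,3,2,3,2,3,0,1,2,4,2,4,1,1,1,1,1,2,2,3,4,1,1

  0: obs=x cand={0,3,4} pick 0 [start]
  1: obs=x cand={0,3,4} pick 3 [0->3 ok]
  2: obs=z cand={1} pick 1 [3->1 ok]
  3: obs=y cand={2} pick 2 [1->2 ok]
  4: obs=x cand={0,3,4} pick 3 [2->3 ok]
  5: obs=y cand={2} pick 2 [3->2 ok]
  6: obs=x cand={0,3,4} pick 3 [2->3 ok]
  7: obs=y cand={2} pick 2 [3->2 ok]
  8: obs=x cand={0,3,4} pick 3 [2->3 ok]
  9: obs=x cand={0,3,4} pick 0 [3->0 ok]
  10: obs=z cand={1} pick 1 [0->1 ok]
  11: obs=y cand={2} pick 2 [1->2 ok]
  12: obs=x cand={0,3,4} pick 4 [2->4 ok]
  13: obs=y cand={2} pick 2 [4->2 ok]
  14: obs=x cand={0,3,4} pick 4 [2->4 ok]
  15: obs=z cand={1} pick 1 [4->1 ok]
  16: obs=z cand={1} pick 1 [1->1 ok]
  17: obs=z cand={1} pick 1 [1->1 ok]
  18: obs=z cand={1} pick 1 [1->1 ok]
  19: obs=z cand={1} pick 1 [1->1 ok]
  20: obs=y cand={2} pick 2 [1->2 ok]
  21: obs=y cand={2} pick 2 [2->2 ok]
  22: obs=x cand={0,3,4} pick 3 [2->3 ok]
  23: obs=x cand={0,3,4} pick 4 [3->4 ok]
  24: obs=z cand={1} pick 1 [4->1 ok]
  25: obs=z cand={1} pick 1 [1->1 ok]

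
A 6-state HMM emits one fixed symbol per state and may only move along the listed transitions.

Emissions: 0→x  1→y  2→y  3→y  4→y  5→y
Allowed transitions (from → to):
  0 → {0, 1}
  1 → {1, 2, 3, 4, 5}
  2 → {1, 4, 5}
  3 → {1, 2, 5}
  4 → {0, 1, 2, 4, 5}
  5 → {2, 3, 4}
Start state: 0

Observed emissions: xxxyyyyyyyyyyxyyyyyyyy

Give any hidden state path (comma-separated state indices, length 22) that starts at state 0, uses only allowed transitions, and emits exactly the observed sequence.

0,0,0,1,3,5,4,1,4,1,2,5,4,0,1,1,4,1,5,2,1,3

  t0 'x' -> {0}, take 0 (start)
  t1 'x' -> {0}, take 0 (0->0 ok)
  t2 'x' -> {0}, take 0 (0->0 ok)
  t3 'y' -> {1,2,3,4,5}, take 1 (0->1 ok)
  t4 'y' -> {1,2,3,4,5}, take 3 (1->3 ok)
  t5 'y' -> {1,2,3,4,5}, take 5 (3->5 ok)
  t6 'y' -> {1,2,3,4,5}, take 4 (5->4 ok)
  t7 'y' -> {1,2,3,4,5}, take 1 (4->1 ok)
  t8 'y' -> {1,2,3,4,5}, take 4 (1->4 ok)
  t9 'y' -> {1,2,3,4,5}, take 1 (4->1 ok)
  t10 'y' -> {1,2,3,4,5}, take 2 (1->2 ok)
  t11 'y' -> {1,2,3,4,5}, take 5 (2->5 ok)
  t12 'y' -> {1,2,3,4,5}, take 4 (5->4 ok)
  t13 'x' -> {0}, take 0 (4->0 ok)
  t14 'y' -> {1,2,3,4,5}, take 1 (0->1 ok)
  t15 'y' -> {1,2,3,4,5}, take 1 (1->1 ok)
  t16 'y' -> {1,2,3,4,5}, take 4 (1->4 ok)
  t17 'y' -> {1,2,3,4,5}, take 1 (4->1 ok)
  t18 'y' -> {1,2,3,4,5}, take 5 (1->5 ok)
  t19 'y' -> {1,2,3,4,5}, take 2 (5->2 ok)
  t20 'y' -> {1,2,3,4,5}, take 1 (2->1 ok)
  t21 'y' -> {1,2,3,4,5}, take 3 (1->3 ok)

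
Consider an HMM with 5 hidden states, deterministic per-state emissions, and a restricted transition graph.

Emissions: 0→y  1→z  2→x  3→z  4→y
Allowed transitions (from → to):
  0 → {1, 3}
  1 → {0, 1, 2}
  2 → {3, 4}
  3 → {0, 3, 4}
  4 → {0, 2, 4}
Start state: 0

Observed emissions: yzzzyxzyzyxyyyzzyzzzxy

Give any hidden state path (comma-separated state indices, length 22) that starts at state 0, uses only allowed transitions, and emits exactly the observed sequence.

0,3,3,3,4,2,3,0,3,4,2,4,4,0,1,1,0,1,1,1,2,4

  0: obs=y cand={0,4} pick 0 [start]
  1: obs=z cand={1,3} pick 3 [0->3 ok]
  2: obs=z cand={1,3} pick 3 [3->3 ok]
  3: obs=z cand={1,3} pick 3 [3->3 ok]
  4: obs=y cand={0,4} pick 4 [3->4 ok]
  5: obs=x cand={2} pick 2 [4->2 ok]
  6: obs=z cand={1,3} pick 3 [2->3 ok]
  7: obs=y cand={0,4} pick 0 [3->0 ok]
  8: obs=z cand={1,3} pick 3 [0->3 ok]
  9: obs=y cand={0,4} pick 4 [3->4 ok]
  10: obs=x cand={2} pick 2 [4->2 ok]
  11: obs=y cand={0,4} pick 4 [2->4 ok]
  12: obs=y cand={0,4} pick 4 [4->4 ok]
  13: obs=y cand={0,4} pick 0 [4->0 ok]
  14: obs=z cand={1,3} pick 1 [0->1 ok]
  15: obs=z cand={1,3} pick 1 [1->1 ok]
  16: obs=y cand={0,4} pick 0 [1->0 ok]
  17: obs=z cand={1,3} pick 1 [0->1 ok]
  18: obs=z cand={1,3} pick 1 [1->1 ok]
  19: obs=z cand={1,3} pick 1 [1->1 ok]
  20: obs=x cand={2} pick 2 [1->2 ok]
  21: obs=y cand={0,4} pick 4 [2->4 ok]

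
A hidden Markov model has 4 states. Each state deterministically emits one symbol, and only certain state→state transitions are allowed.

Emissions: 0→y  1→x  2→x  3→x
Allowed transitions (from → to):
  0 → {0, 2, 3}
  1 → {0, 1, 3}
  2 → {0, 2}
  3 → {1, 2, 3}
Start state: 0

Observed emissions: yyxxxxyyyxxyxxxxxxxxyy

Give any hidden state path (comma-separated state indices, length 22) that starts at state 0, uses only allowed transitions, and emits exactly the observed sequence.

0,0,3,3,1,1,0,0,0,3,2,0,3,1,1,1,1,1,3,2,0,0

  pos 0: y in {0}, choose 0; start
  pos 1: y in {0}, choose 0; 0->0 ok
  pos 2: x in {1,2,3}, choose 3; 0->3 ok
  pos 3: x in {1,2,3}, choose 3; 3->3 ok
  pos 4: x in {1,2,3}, choose 1; 3->1 ok
  pos 5: x in {1,2,3}, choose 1; 1->1 ok
  pos 6: y in {0}, choose 0; 1->0 ok
  pos 7: y in {0}, choose 0; 0->0 ok
  pos 8: y in {0}, choose 0; 0->0 ok
  pos 9: x in {1,2,3}, choose 3; 0->3 ok
  pos 10: x in {1,2,3}, choose 2; 3->2 ok
  pos 11: y in {0}, choose 0; 2->0 ok
  pos 12: x in {1,2,3}, choose 3; 0->3 ok
  pos 13: x in {1,2,3}, choose 1; 3->1 ok
  pos 14: x in {1,2,3}, choose 1; 1->1 ok
  pos 15: x in {1,2,3}, choose 1; 1->1 ok
  pos 16: x in {1,2,3}, choose 1; 1->1 ok
  pos 17: x in {1,2,3}, choose 1; 1->1 ok
  pos 18: x in {1,2,3}, choose 3; 1->3 ok
  pos 19: x in {1,2,3}, choose 2; 3->2 ok
  pos 20: y in {0}, choose 0; 2->0 ok
  pos 21: y in {0}, choose 0; 0->0 ok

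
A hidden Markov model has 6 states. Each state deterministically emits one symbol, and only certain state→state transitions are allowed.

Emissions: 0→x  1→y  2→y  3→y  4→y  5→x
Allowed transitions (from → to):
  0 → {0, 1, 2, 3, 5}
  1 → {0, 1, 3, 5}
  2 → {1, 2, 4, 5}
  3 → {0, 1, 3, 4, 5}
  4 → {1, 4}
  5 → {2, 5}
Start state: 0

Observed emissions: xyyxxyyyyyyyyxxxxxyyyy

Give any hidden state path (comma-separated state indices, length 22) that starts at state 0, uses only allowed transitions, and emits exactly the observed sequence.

  t0 'x' -> {0,5}, take 0 (start)
  t1 'y' -> {1,2,3,4}, take 3 (0->3 ok)
  t2 'y' -> {1,2,3,4}, take 1 (3->1 ok)
  t3 'x' -> {0,5}, take 5 (1->5 ok)
  t4 'x' -> {0,5}, take 5 (5->5 ok)
  t5 'y' -> {1,2,3,4}, take 2 (5->2 ok)
  t6 'y' -> {1,2,3,4}, take 4 (2->4 ok)
  t7 'y' -> {1,2,3,4}, take 4 (4->4 ok)
  t8 'y' -> {1,2,3,4}, take 1 (4->1 ok)
  t9 'y' -> {1,2,3,4}, take 1 (1->1 ok)
  t10 'y' -> {1,2,3,4}, take 3 (1->3 ok)
  t11 'y' -> {1,2,3,4}, take 1 (3->1 ok)
  t12 'y' -> {1,2,3,4}, take 1 (1->1 ok)
  t13 'x' -> {0,5}, take 5 (1->5 ok)
  t14 'x' -> {0,5}, take 5 (5->5 ok)
  t15 'x' -> {0,5}, take 5 (5->5 ok)
  t16 'x' -> {0,5}, take 5 (5->5 ok)
  t17 'x' -> {0,5}, take 5 (5->5 ok)
  t18 'y' -> {1,2,3,4}, take 2 (5->2 ok)
  t19 'y' -> {1,2,3,4}, take 2 (2->2 ok)
  t20 'y' -> {1,2,3,4}, take 4 (2->4 ok)
  t21 'y' -> {1,2,3,4}, take 4 (4->4 ok)

0,3,1,5,5,2,4,4,1,1,3,1,1,5,5,5,5,5,2,2,4,4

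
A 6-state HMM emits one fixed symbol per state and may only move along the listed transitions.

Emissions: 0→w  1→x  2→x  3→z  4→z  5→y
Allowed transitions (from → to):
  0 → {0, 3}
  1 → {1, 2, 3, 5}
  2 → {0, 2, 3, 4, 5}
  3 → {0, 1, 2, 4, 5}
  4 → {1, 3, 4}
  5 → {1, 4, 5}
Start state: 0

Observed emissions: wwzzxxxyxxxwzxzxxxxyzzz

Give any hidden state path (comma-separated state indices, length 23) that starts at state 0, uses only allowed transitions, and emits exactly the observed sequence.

  pos 0: w in {0}, choose 0; start
  pos 1: w in {0}, choose 0; 0->0 ok
  pos 2: z in {3,4}, choose 3; 0->3 ok
  pos 3: z in {3,4}, choose 4; 3->4 ok
  pos 4: x in {1,2}, choose 1; 4->1 ok
  pos 5: x in {1,2}, choose 1; 1->1 ok
  pos 6: x in {1,2}, choose 1; 1->1 ok
  pos 7: y in {5}, choose 5; 1->5 ok
  pos 8: x in {1,2}, choose 1; 5->1 ok
  pos 9: x in {1,2}, choose 1; 1->1 ok
  pos 10: x in {1,2}, choose 2; 1->2 ok
  pos 11: w in {0}, choose 0; 2->0 ok
  pos 12: z in {3,4}, choose 3; 0->3 ok
  pos 13: x in {1,2}, choose 2; 3->2 ok
  pos 14: z in {3,4}, choose 4; 2->4 ok
  pos 15: x in {1,2}, choose 1; 4->1 ok
  pos 16: x in {1,2}, choose 1; 1->1 ok
  pos 17: x in {1,2}, choose 2; 1->2 ok
  pos 18: x in {1,2}, choose 2; 2->2 ok
  pos 19: y in {5}, choose 5; 2->5 ok
  pos 20: z in {3,4}, choose 4; 5->4 ok
  pos 21: z in {3,4}, choose 3; 4->3 ok
  pos 22: z in {3,4}, choose 4; 3->4 ok

0,0,3,4,1,1,1,5,1,1,2,0,3,2,4,1,1,2,2,5,4,3,4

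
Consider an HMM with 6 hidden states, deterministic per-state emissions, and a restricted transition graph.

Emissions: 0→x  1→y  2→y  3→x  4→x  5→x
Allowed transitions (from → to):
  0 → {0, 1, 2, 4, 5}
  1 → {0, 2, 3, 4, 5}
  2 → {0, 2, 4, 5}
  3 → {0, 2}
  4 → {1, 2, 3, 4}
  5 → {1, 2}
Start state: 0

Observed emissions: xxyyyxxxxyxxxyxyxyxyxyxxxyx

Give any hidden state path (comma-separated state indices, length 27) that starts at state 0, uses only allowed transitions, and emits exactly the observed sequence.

  0: obs=x cand={0,3,4,5} pick 0 [start]
  1: obs=x cand={0,3,4,5} pick 4 [0->4 ok]
  2: obs=y cand={1,2} pick 1 [4->1 ok]
  3: obs=y cand={1,2} pick 2 [1->2 ok]
  4: obs=y cand={1,2} pick 2 [2->2 ok]
  5: obs=x cand={0,3,4,5} pick 0 [2->0 ok]
  6: obs=x cand={0,3,4,5} pick 0 [0->0 ok]
  7: obs=x cand={0,3,4,5} pick 0 [0->0 ok]
  8: obs=x cand={0,3,4,5} pick 4 [0->4 ok]
  9: obs=y cand={1,2} pick 2 [4->2 ok]
  10: obs=x cand={0,3,4,5} pick 4 [2->4 ok]
  11: obs=x cand={0,3,4,5} pick 3 [4->3 ok]
  12: obs=x cand={0,3,4,5} pick 0 [3->0 ok]
  13: obs=y cand={1,2} pick 1 [0->1 ok]
  14: obs=x cand={0,3,4,5} pick 3 [1->3 ok]
  15: obs=y cand={1,2} pick 2 [3->2 ok]
  16: obs=x cand={0,3,4,5} pick 0 [2->0 ok]
  17: obs=y cand={1,2} pick 2 [0->2 ok]
  18: obs=x cand={0,3,4,5} pick 5 [2->5 ok]
  19: obs=y cand={1,2} pick 2 [5->2 ok]
  20: obs=x cand={0,3,4,5} pick 5 [2->5 ok]
  21: obs=y cand={1,2} pick 2 [5->2 ok]
  22: obs=x cand={0,3,4,5} pick 4 [2->4 ok]
  23: obs=x cand={0,3,4,5} pick 3 [4->3 ok]
  24: obs=x cand={0,3,4,5} pick 0 [3->0 ok]
  25: obs=y cand={1,2} pick 1 [0->1 ok]
  26: obs=x cand={0,3,4,5} pick 0 [1->0 ok]

0,4,1,2,2,0,0,0,4,2,4,3,0,1,3,2,0,2,5,2,5,2,4,3,0,1,0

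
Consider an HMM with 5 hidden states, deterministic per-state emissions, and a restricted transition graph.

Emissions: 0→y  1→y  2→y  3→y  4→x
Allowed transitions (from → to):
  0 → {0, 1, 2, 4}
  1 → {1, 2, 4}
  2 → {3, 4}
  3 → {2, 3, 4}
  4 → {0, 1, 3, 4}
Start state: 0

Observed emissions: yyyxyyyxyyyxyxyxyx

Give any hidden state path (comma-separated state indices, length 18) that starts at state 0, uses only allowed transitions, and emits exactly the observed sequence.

0,0,0,4,3,3,3,4,3,2,3,4,1,4,3,4,1,4

  0: obs=y cand={0,1,2,3} pick 0 [start]
  1: obs=y cand={0,1,2,3} pick 0 [0->0 ok]
  2: obs=y cand={0,1,2,3} pick 0 [0->0 ok]
  3: obs=x cand={4} pick 4 [0->4 ok]
  4: obs=y cand={0,1,2,3} pick 3 [4->3 ok]
  5: obs=y cand={0,1,2,3} pick 3 [3->3 ok]
  6: obs=y cand={0,1,2,3} pick 3 [3->3 ok]
  7: obs=x cand={4} pick 4 [3->4 ok]
  8: obs=y cand={0,1,2,3} pick 3 [4->3 ok]
  9: obs=y cand={0,1,2,3} pick 2 [3->2 ok]
  10: obs=y cand={0,1,2,3} pick 3 [2->3 ok]
  11: obs=x cand={4} pick 4 [3->4 ok]
  12: obs=y cand={0,1,2,3} pick 1 [4->1 ok]
  13: obs=x cand={4} pick 4 [1->4 ok]
  14: obs=y cand={0,1,2,3} pick 3 [4->3 ok]
  15: obs=x cand={4} pick 4 [3->4 ok]
  16: obs=y cand={0,1,2,3} pick 1 [4->1 ok]
  17: obs=x cand={4} pick 4 [1->4 ok]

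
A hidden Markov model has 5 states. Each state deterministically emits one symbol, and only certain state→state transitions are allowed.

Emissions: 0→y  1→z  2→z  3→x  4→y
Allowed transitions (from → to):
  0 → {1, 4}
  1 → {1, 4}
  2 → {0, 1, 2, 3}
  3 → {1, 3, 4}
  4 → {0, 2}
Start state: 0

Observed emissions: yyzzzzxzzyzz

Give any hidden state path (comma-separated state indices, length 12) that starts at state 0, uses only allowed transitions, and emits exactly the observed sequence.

  [0] y  {0,4}  => 0  start
  [1] y  {0,4}  => 4  0->4 ok
  [2] z  {1,2}  => 2  4->2 ok
  [3] z  {1,2}  => 2  2->2 ok
  [4] z  {1,2}  => 2  2->2 ok
  [5] z  {1,2}  => 2  2->2 ok
  [6] x  {3}  => 3  2->3 ok
  [7] z  {1,2}  => 1  3->1 ok
  [8] z  {1,2}  => 1  1->1 ok
  [9] y  {0,4}  => 4  1->4 ok
  [10] z  {1,2}  => 2  4->2 ok
  [11] z  {1,2}  => 2  2->2 ok

0,4,2,2,2,2,3,1,1,4,2,2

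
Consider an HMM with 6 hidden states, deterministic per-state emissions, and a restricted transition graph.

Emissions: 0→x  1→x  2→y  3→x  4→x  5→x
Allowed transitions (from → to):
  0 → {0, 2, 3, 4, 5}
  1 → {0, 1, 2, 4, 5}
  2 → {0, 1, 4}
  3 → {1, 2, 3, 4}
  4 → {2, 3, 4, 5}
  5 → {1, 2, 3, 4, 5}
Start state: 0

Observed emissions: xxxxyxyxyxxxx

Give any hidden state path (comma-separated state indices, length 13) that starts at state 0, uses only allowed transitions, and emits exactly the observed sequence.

0,4,4,4,2,0,2,4,2,0,5,5,4

  [0] x  {0,1,3,4,5}  => 0  start
  [1] x  {0,1,3,4,5}  => 4  0->4 ok
  [2] x  {0,1,3,4,5}  => 4  4->4 ok
  [3] x  {0,1,3,4,5}  => 4  4->4 ok
  [4] y  {2}  => 2  4->2 ok
  [5] x  {0,1,3,4,5}  => 0  2->0 ok
  [6] y  {2}  => 2  0->2 ok
  [7] x  {0,1,3,4,5}  => 4  2->4 ok
  [8] y  {2}  => 2  4->2 ok
  [9] x  {0,1,3,4,5}  => 0  2->0 ok
  [10] x  {0,1,3,4,5}  => 5  0->5 ok
  [11] x  {0,1,3,4,5}  => 5  5->5 ok
  [12] x  {0,1,3,4,5}  => 4  5->4 ok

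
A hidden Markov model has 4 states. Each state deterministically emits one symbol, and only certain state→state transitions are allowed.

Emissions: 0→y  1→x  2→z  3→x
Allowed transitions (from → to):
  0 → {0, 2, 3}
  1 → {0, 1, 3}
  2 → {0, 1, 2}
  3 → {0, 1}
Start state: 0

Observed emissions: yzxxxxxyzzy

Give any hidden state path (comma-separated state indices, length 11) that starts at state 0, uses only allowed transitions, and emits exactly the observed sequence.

  pos 0: y in {0}, choose 0; start
  pos 1: z in {2}, choose 2; 0->2 ok
  pos 2: x in {1,3}, choose 1; 2->1 ok
  pos 3: x in {1,3}, choose 3; 1->3 ok
  pos 4: x in {1,3}, choose 1; 3->1 ok
  pos 5: x in {1,3}, choose 1; 1->1 ok
  pos 6: x in {1,3}, choose 3; 1->3 ok
  pos 7: y in {0}, choose 0; 3->0 ok
  pos 8: z in {2}, choose 2; 0->2 ok
  pos 9: z in {2}, choose 2; 2->2 ok
  pos 10: y in {0}, choose 0; 2->0 ok

0,2,1,3,1,1,3,0,2,2,0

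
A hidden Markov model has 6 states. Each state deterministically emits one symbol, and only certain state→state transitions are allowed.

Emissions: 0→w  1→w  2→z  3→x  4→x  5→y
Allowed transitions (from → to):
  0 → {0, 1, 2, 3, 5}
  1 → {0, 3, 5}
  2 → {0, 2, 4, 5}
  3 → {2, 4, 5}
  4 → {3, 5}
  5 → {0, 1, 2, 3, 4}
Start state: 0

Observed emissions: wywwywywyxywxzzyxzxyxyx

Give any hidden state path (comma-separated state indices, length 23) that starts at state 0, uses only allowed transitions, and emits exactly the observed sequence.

0,5,0,1,5,0,5,1,5,3,5,0,3,2,2,5,3,2,4,5,4,5,4

  pos 0: w in {0,1}, choose 0; start
  pos 1: y in {5}, choose 5; 0->5 ok
  pos 2: w in {0,1}, choose 0; 5->0 ok
  pos 3: w in {0,1}, choose 1; 0->1 ok
  pos 4: y in {5}, choose 5; 1->5 ok
  pos 5: w in {0,1}, choose 0; 5->0 ok
  pos 6: y in {5}, choose 5; 0->5 ok
  pos 7: w in {0,1}, choose 1; 5->1 ok
  pos 8: y in {5}, choose 5; 1->5 ok
  pos 9: x in {3,4}, choose 3; 5->3 ok
  pos 10: y in {5}, choose 5; 3->5 ok
  pos 11: w in {0,1}, choose 0; 5->0 ok
  pos 12: x in {3,4}, choose 3; 0->3 ok
  pos 13: z in {2}, choose 2; 3->2 ok
  pos 14: z in {2}, choose 2; 2->2 ok
  pos 15: y in {5}, choose 5; 2->5 ok
  pos 16: x in {3,4}, choose 3; 5->3 ok
  pos 17: z in {2}, choose 2; 3->2 ok
  pos 18: x in {3,4}, choose 4; 2->4 ok
  pos 19: y in {5}, choose 5; 4->5 ok
  pos 20: x in {3,4}, choose 4; 5->4 ok
  pos 21: y in {5}, choose 5; 4->5 ok
  pos 22: x in {3,4}, choose 4; 5->4 ok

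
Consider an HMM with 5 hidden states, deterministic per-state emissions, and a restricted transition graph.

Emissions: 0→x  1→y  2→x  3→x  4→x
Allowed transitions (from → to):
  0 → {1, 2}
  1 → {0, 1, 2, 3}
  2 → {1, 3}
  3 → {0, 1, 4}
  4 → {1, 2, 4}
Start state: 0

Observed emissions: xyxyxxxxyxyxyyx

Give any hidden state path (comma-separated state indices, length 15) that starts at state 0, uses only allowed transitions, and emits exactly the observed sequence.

  t0 'x' -> {0,2,3,4}, take 0 (start)
  t1 'y' -> {1}, take 1 (0->1 ok)
  t2 'x' -> {0,2,3,4}, take 2 (1->2 ok)
  t3 'y' -> {1}, take 1 (2->1 ok)
  t4 'x' -> {0,2,3,4}, take 2 (1->2 ok)
  t5 'x' -> {0,2,3,4}, take 3 (2->3 ok)
  t6 'x' -> {0,2,3,4}, take 4 (3->4 ok)
  t7 'x' -> {0,2,3,4}, take 4 (4->4 ok)
  t8 'y' -> {1}, take 1 (4->1 ok)
  t9 'x' -> {0,2,3,4}, take 0 (1->0 ok)
  t10 'y' -> {1}, take 1 (0->1 ok)
  t11 'x' -> {0,2,3,4}, take 2 (1->2 ok)
  t12 'y' -> {1}, take 1 (2->1 ok)
  t13 'y' -> {1}, take 1 (1->1 ok)
  t14 'x' -> {0,2,3,4}, take 0 (1->0 ok)

0,1,2,1,2,3,4,4,1,0,1,2,1,1,0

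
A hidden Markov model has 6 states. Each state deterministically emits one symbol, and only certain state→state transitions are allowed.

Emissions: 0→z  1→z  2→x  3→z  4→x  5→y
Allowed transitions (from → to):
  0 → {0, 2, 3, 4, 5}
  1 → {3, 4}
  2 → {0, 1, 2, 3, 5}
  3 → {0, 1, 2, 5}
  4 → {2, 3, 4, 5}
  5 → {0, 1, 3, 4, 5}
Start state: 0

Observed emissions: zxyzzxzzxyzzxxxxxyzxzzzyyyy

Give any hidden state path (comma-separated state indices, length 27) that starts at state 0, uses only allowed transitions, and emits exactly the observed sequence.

0,2,5,3,0,2,3,0,2,5,3,1,4,4,4,2,2,5,3,2,3,0,3,5,5,5,5

  [0] z  {0,1,3}  => 0  start
  [1] x  {2,4}  => 2  0->2 ok
  [2] y  {5}  => 5  2->5 ok
  [3] z  {0,1,3}  => 3  5->3 ok
  [4] z  {0,1,3}  => 0  3->0 ok
  [5] x  {2,4}  => 2  0->2 ok
  [6] z  {0,1,3}  => 3  2->3 ok
  [7] z  {0,1,3}  => 0  3->0 ok
  [8] x  {2,4}  => 2  0->2 ok
  [9] y  {5}  => 5  2->5 ok
  [10] z  {0,1,3}  => 3  5->3 ok
  [11] z  {0,1,3}  => 1  3->1 ok
  [12] x  {2,4}  => 4  1->4 ok
  [13] x  {2,4}  => 4  4->4 ok
  [14] x  {2,4}  => 4  4->4 ok
  [15] x  {2,4}  => 2  4->2 ok
  [16] x  {2,4}  => 2  2->2 ok
  [17] y  {5}  => 5  2->5 ok
  [18] z  {0,1,3}  => 3  5->3 ok
  [19] x  {2,4}  => 2  3->2 ok
  [20] z  {0,1,3}  => 3  2->3 ok
  [21] z  {0,1,3}  => 0  3->0 ok
  [22] z  {0,1,3}  => 3  0->3 ok
  [23] y  {5}  => 5  3->5 ok
  [24] y  {5}  => 5  5->5 ok
  [25] y  {5}  => 5  5->5 ok
  [26] y  {5}  => 5  5->5 ok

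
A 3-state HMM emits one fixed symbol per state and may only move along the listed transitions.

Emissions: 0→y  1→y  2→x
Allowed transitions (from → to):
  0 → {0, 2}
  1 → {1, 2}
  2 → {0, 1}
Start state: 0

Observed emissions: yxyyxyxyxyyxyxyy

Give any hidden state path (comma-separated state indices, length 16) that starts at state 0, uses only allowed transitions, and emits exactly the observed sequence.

  pos 0: y in {0,1}, choose 0; start
  pos 1: x in {2}, choose 2; 0->2 ok
  pos 2: y in {0,1}, choose 1; 2->1 ok
  pos 3: y in {0,1}, choose 1; 1->1 ok
  pos 4: x in {2}, choose 2; 1->2 ok
  pos 5: y in {0,1}, choose 0; 2->0 ok
  pos 6: x in {2}, choose 2; 0->2 ok
  pos 7: y in {0,1}, choose 1; 2->1 ok
  pos 8: x in {2}, choose 2; 1->2 ok
  pos 9: y in {0,1}, choose 1; 2->1 ok
  pos 10: y in {0,1}, choose 1; 1->1 ok
  pos 11: x in {2}, choose 2; 1->2 ok
  pos 12: y in {0,1}, choose 1; 2->1 ok
  pos 13: x in {2}, choose 2; 1->2 ok
  pos 14: y in {0,1}, choose 1; 2->1 ok
  pos 15: y in {0,1}, choose 1; 1->1 ok

0,2,1,1,2,0,2,1,2,1,1,2,1,2,1,1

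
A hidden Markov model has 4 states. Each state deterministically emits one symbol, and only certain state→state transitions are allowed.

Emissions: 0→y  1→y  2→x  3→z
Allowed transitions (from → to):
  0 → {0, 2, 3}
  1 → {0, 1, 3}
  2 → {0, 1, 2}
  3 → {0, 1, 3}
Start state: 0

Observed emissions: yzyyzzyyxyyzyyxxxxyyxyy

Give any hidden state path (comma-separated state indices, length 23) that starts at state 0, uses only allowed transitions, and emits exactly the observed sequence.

  pos 0: y in {0,1}, choose 0; start
  pos 1: z in {3}, choose 3; 0->3 ok
  pos 2: y in {0,1}, choose 0; 3->0 ok
  pos 3: y in {0,1}, choose 0; 0->0 ok
  pos 4: z in {3}, choose 3; 0->3 ok
  pos 5: z in {3}, choose 3; 3->3 ok
  pos 6: y in {0,1}, choose 0; 3->0 ok
  pos 7: y in {0,1}, choose 0; 0->0 ok
  pos 8: x in {2}, choose 2; 0->2 ok
  pos 9: y in {0,1}, choose 1; 2->1 ok
  pos 10: y in {0,1}, choose 0; 1->0 ok
  pos 11: z in {3}, choose 3; 0->3 ok
  pos 12: y in {0,1}, choose 1; 3->1 ok
  pos 13: y in {0,1}, choose 0; 1->0 ok
  pos 14: x in {2}, choose 2; 0->2 ok
  pos 15: x in {2}, choose 2; 2->2 ok
  pos 16: x in {2}, choose 2; 2->2 ok
  pos 17: x in {2}, choose 2; 2->2 ok
  pos 18: y in {0,1}, choose 1; 2->1 ok
  pos 19: y in {0,1}, choose 0; 1->0 ok
  pos 20: x in {2}, choose 2; 0->2 ok
  pos 21: y in {0,1}, choose 0; 2->0 ok
  pos 22: y in {0,1}, choose 0; 0->0 ok

0,3,0,0,3,3,0,0,2,1,0,3,1,0,2,2,2,2,1,0,2,0,0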